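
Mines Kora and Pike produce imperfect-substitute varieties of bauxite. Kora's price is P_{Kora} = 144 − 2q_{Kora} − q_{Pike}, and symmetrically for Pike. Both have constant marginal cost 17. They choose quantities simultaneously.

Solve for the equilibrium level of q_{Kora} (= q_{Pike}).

Mine Kora's profit: π = q_{Kora}(144 − 2q_{Kora} − q_{Pike}) − 17q_{Kora}.
∂π/∂q_{Kora} = 127 − 4q_{Kora} − q_{Pike} = 0 ⇒ q_{Kora} = 31.75 − 0.25q_{Pike}.
Setting q_{Kora} = q_{Pike} in the reaction function: q_{Kora} = 31.75 − 0.25q_{Kora}, so q_{Kora} = 31.75 / 1.25 = 25.4.

25.4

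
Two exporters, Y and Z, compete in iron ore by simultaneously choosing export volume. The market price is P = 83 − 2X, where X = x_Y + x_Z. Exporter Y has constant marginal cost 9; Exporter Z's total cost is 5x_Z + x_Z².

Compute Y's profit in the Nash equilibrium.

414.72

Exporter Y's profit: π = x_Y(83 − 2(x_Y + x_Z)) − 9x_Y.
∂π/∂x_Y = 74 − 4x_Y − 2x_Z = 0, so x_Y = 18.5 − 0.5x_Z.
For Z: ∂π/∂x_Z = 78 − 6x_Z − 2x_Y = 0 ⇒ x_Z = 13 − (1/3)x_Y.
Plugging x_Z into Y's best response: x_Y = 18.5 − 0.5(13 − (1/3)x_Y) ⇒ (5/6)x_Y = 12, so x_Y = 14.4.
Then x_Z = 13 − (1/3)·14.4 = 8.2.
Price P = 83 − 2·22.6 = 37.8.
Y's profit: (37.8 − 9)·14.4 = 414.72.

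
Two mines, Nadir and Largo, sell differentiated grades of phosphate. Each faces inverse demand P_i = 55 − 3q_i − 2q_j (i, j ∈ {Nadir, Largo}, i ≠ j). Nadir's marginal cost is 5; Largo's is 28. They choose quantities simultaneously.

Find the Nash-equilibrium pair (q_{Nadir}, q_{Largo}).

Mine Nadir's profit: π = q_{Nadir}(55 − 3q_{Nadir} − 2q_{Largo}) − 5q_{Nadir}.
∂π/∂q_{Nadir} = 50 − 6q_{Nadir} − 2q_{Largo} = 0 ⇒ q_{Nadir} = 25/3 − (1/3)q_{Largo}.
Similarly q_{Largo} = 4.5 − (1/3)q_{Nadir}.
Plugging q_{Largo} into Nadir's best response: q_{Nadir} = 25/3 − (1/3)(4.5 − (1/3)q_{Nadir}) ⇒ (8/9)q_{Nadir} = 41/6, so q_{Nadir} = 7.6875.
Then q_{Largo} = 4.5 − (1/3)·7.6875 = 1.9375.

7.6875, 1.9375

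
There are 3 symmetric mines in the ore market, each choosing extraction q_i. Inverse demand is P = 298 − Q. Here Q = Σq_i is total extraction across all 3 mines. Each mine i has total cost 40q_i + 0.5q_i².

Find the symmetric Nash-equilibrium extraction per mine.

51.6

A representative mine's profit is π_i = q_i(298 − Q) − 40q_i − 0.5q_i², with Q = q_i + Σ_{j≠i} q_j.
First-order condition: 258 − 3q_i − Σ_{j≠i} q_j = 0.
Imposing symmetry (q_j = q for all j) turns Σ_{j≠i} q_j into 2q, so 258 = 5q and q = 51.6.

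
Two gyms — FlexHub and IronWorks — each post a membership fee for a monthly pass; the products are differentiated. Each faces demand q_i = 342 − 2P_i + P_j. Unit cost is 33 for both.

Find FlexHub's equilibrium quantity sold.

206

FlexHub's profit: π = (P_{FlexHub} − 33)(342 − 2P_{FlexHub} + P_{IronWorks}).
∂π/∂P_{FlexHub} = 408 − 4P_{FlexHub} + P_{IronWorks} = 0 ⇒ P_{FlexHub} = 102 + 0.25P_{IronWorks}.
By symmetry P_{IronWorks} = P_{FlexHub}; substituting into the reaction function, 0.75P_{FlexHub} = 102 and P_{FlexHub} = 136.
q_{FlexHub} = 342 − 2·136 + 136 = 206.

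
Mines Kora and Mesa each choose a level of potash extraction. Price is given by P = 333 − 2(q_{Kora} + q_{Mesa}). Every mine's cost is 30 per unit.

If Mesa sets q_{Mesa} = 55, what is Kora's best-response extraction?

48.25

Mine Kora's profit: π = q_{Kora}(333 − 2(q_{Kora} + q_{Mesa})) − 30q_{Kora}.
∂π/∂q_{Kora} = 303 − 4q_{Kora} − 2q_{Mesa} = 0, so q_{Kora} = 75.75 − 0.5q_{Mesa}.
At q_{Mesa} = 55: q_{Kora} = 75.75 − 0.5·55 = 48.25.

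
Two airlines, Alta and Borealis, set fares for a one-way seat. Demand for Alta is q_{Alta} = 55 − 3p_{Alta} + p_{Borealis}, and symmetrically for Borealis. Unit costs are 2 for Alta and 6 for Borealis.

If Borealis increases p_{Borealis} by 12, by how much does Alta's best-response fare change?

2

Alta's profit: π = (p_{Alta} − 2)(55 − 3p_{Alta} + p_{Borealis}).
∂π/∂p_{Alta} = 61 − 6p_{Alta} + p_{Borealis} = 0 ⇒ p_{Alta} = 61/6 + (1/6)p_{Borealis}.
The reaction-function slope is 1/6, so a 12-unit rise in p_{Borealis} moves p_{Alta} by 1/6 × 12 = 2. Alta's best response rises — the actions are strategic complements.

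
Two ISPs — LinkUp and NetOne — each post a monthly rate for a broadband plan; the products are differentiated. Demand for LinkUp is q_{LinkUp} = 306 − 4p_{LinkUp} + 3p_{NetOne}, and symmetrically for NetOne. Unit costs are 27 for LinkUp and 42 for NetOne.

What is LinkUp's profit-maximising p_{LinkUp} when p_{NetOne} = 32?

63.75

LinkUp's profit: π = (p_{LinkUp} − 27)(306 − 4p_{LinkUp} + 3p_{NetOne}).
∂π/∂p_{LinkUp} = 414 − 8p_{LinkUp} + 3p_{NetOne} = 0 ⇒ p_{LinkUp} = 51.75 + 0.375p_{NetOne}.
At p_{NetOne} = 32: p_{LinkUp} = 51.75 + 0.375·32 = 63.75.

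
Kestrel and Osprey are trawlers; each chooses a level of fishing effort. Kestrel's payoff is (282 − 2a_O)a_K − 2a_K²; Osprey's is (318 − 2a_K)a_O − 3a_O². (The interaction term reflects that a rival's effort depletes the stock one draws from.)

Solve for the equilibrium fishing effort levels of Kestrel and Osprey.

Expanding Kestrel's payoff: 282a_K − 2a_Oa_K − 2a_K².
∂π/∂a_K = 282 − 2a_O − 4a_K = 0, so a_K = 70.5 − 0.5a_O.
Likewise for Osprey: a_O = 53 − (1/3)a_K.
Solving the two reaction functions simultaneously: (1 − (−0.5)(−1/3))a_K = 70.5 − 0.5·53, so (5/6)a_K = 44 and a_K = 52.8.
Then a_O = 53 − (1/3)·52.8 = 35.4.

52.8, 35.4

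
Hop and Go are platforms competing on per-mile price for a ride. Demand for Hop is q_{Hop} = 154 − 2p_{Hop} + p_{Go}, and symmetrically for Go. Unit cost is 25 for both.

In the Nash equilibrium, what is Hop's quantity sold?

Hop's profit: π = (p_{Hop} − 25)(154 − 2p_{Hop} + p_{Go}).
∂π/∂p_{Hop} = 204 − 4p_{Hop} + p_{Go} = 0 ⇒ p_{Hop} = 51 + 0.25p_{Go}.
By symmetry p_{Go} = p_{Hop}; substituting into the reaction function, 0.75p_{Hop} = 51 and p_{Hop} = 68.
q_{Hop} = 154 − 2·68 + 68 = 86.

86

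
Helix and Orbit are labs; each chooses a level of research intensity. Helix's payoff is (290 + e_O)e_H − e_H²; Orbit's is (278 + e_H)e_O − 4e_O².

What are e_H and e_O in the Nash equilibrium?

173.2, 56.4

Expanding Helix's payoff: 290e_H + e_Oe_H − e_H².
∂π/∂e_H = 290 + e_O − 2e_H = 0, so e_H = 145 + 0.5e_O.
Likewise for Orbit: e_O = 34.75 + 0.125e_H.
Substituting the second reaction function into the first: e_H = 145 + 0.5(34.75 + 0.125e_H), which gives 0.9375e_H = 162.375 ⇒ e_H = 173.2.
Then e_O = 34.75 + 0.125·173.2 = 56.4.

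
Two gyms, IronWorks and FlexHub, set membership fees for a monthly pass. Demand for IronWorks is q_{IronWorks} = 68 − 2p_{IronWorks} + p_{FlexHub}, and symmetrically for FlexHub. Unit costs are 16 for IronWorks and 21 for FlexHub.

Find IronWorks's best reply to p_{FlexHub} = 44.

36

IronWorks's profit: π = (p_{IronWorks} − 16)(68 − 2p_{IronWorks} + p_{FlexHub}).
∂π/∂p_{IronWorks} = 100 − 4p_{IronWorks} + p_{FlexHub} = 0 ⇒ p_{IronWorks} = 25 + 0.25p_{FlexHub}.
At p_{FlexHub} = 44: p_{IronWorks} = 25 + 0.25·44 = 36.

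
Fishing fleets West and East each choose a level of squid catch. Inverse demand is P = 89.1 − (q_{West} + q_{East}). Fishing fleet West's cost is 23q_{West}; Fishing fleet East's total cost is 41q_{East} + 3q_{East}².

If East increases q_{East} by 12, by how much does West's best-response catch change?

Fishing fleet West's profit: π = q_{West}(89.1 − (q_{West} + q_{East})) − 23q_{West}.
∂π/∂q_{West} = 66.1 − 2q_{West} − q_{East} = 0, so q_{West} = 33.05 − 0.5q_{East}.
The reaction-function slope is −0.5, so a 12-unit rise in q_{East} moves q_{West} by −0.5 × 12 = −6. West's best response falls — the actions are strategic substitutes.

-6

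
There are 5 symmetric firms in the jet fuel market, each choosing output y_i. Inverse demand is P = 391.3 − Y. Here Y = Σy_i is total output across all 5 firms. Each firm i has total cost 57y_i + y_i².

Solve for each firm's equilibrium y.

41.7875

A representative firm's profit is π_i = y_i(391.3 − Y) − 57y_i − y_i², with Y = y_i + Σ_{j≠i} y_j.
First-order condition: 334.3 − 4y_i − Σ_{j≠i} y_j = 0.
With identical firms, set every y_j = y: then 334.3 − 4y − 4y = 0, i.e. y = 334.3/8 = 41.7875.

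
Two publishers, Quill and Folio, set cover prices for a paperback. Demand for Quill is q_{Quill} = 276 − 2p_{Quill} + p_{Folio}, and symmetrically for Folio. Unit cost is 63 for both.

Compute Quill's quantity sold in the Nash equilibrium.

Quill's profit: π = (p_{Quill} − 63)(276 − 2p_{Quill} + p_{Folio}).
∂π/∂p_{Quill} = 402 − 4p_{Quill} + p_{Folio} = 0 ⇒ p_{Quill} = 100.5 + 0.25p_{Folio}.
By symmetry p_{Folio} = p_{Quill}; substituting into the reaction function, 0.75p_{Quill} = 100.5 and p_{Quill} = 134.
q_{Quill} = 276 − 2·134 + 134 = 142.

142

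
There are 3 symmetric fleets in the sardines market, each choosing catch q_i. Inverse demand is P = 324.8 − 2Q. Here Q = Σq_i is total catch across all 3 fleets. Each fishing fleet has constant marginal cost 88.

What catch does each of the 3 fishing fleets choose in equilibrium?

A representative fishing fleet's profit is π_i = q_i(324.8 − 2Q) − 88q_i, with Q = q_i + Σ_{j≠i} q_j.
First-order condition: 236.8 − 4q_i − 2Σ_{j≠i} q_j = 0.
With identical fishing fleets, set every q_j = q: then 236.8 − 4q − 4q = 0, i.e. q = 236.8/8 = 29.6.

29.6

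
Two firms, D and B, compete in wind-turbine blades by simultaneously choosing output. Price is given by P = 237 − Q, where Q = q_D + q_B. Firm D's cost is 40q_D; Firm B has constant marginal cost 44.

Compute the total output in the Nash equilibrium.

Firm D's profit: π = q_D(237 − (q_D + q_B)) − 40q_D.
∂π/∂q_D = 197 − 2q_D − q_B = 0, so q_D = 98.5 − 0.5q_B.
By the same steps for B: q_B = 96.5 − 0.5q_D.
Substituting the second reaction function into the first: q_D = 98.5 − 0.5(96.5 − 0.5q_D), which gives 0.75q_D = 50.25 ⇒ q_D = 67.
Then q_B = 96.5 − 0.5·67 = 63.
Total output: 67 + 63 = 130.

130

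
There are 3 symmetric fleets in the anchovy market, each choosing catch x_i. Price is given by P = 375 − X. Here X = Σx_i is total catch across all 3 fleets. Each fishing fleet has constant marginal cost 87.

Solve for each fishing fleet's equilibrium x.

A representative fishing fleet's profit is π_i = x_i(375 − X) − 87x_i, with X = x_i + Σ_{j≠i} x_j.
First-order condition: 288 − 2x_i − Σ_{j≠i} x_j = 0.
Imposing symmetry (x_j = x for all j) turns Σ_{j≠i} x_j into 2x, so 288 = 4x and x = 72.

72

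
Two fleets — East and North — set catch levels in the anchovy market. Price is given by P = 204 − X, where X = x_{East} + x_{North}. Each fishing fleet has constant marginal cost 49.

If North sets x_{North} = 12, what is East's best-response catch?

71.5

Fishing fleet East's profit: π = x_{East}(204 − (x_{East} + x_{North})) − 49x_{East}.
∂π/∂x_{East} = 155 − 2x_{East} − x_{North} = 0, so x_{East} = 77.5 − 0.5x_{North}.
At x_{North} = 12: x_{East} = 77.5 − 0.5·12 = 71.5.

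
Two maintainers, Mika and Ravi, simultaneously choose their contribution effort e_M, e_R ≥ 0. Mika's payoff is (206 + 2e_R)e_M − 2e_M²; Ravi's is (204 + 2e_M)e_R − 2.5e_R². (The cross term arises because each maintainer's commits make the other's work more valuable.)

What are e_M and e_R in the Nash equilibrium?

89.875, 76.75

Expanding Mika's payoff: 206e_M + 2e_Re_M − 2e_M².
∂π/∂e_M = 206 + 2e_R − 4e_M = 0, so e_M = 51.5 + 0.5e_R.
Likewise for Ravi: e_R = 40.8 + 0.4e_M.
Plugging e_R into Mika's best response: e_M = 51.5 + 0.5(40.8 + 0.4e_M) ⇒ 0.8e_M = 71.9, so e_M = 89.875.
Then e_R = 40.8 + 0.4·89.875 = 76.75.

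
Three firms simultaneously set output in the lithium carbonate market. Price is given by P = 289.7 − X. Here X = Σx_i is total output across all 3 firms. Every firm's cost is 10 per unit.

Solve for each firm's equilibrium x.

A representative firm's profit is π_i = x_i(289.7 − X) − 10x_i, with X = x_i + Σ_{j≠i} x_j.
First-order condition: 279.7 − 2x_i − Σ_{j≠i} x_j = 0.
In a symmetric equilibrium every firm chooses the same x, so Σ_{j≠i} x_j = 2x. The condition becomes 279.7 − 4x = 0, giving x = 279.7/4 = 69.925.

69.925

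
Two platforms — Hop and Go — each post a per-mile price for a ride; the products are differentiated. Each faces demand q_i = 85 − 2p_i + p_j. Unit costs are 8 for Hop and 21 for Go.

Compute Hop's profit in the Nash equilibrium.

1501.52

Hop's profit: π = (p_{Hop} − 8)(85 − 2p_{Hop} + p_{Go}).
∂π/∂p_{Hop} = 101 − 4p_{Hop} + p_{Go} = 0 ⇒ p_{Hop} = 25.25 + 0.25p_{Go}.
Similarly p_{Go} = 31.75 + 0.25p_{Hop}.
Plugging p_{Go} into Hop's best response: p_{Hop} = 25.25 + 0.25(31.75 + 0.25p_{Hop}) ⇒ 0.9375p_{Hop} = 33.1875, so p_{Hop} = 35.4.
Then p_{Go} = 31.75 + 0.25·35.4 = 40.6.
q_{Hop} = 85 − 2·35.4 + 40.6 = 54.8.
Profit = (35.4 − 8)·54.8 = 1501.52.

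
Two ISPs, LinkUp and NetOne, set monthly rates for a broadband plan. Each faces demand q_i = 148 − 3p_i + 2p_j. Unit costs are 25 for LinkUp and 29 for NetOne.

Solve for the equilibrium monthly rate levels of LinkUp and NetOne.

LinkUp's profit: π = (p_{LinkUp} − 25)(148 − 3p_{LinkUp} + 2p_{NetOne}).
∂π/∂p_{LinkUp} = 223 − 6p_{LinkUp} + 2p_{NetOne} = 0 ⇒ p_{LinkUp} = 223/6 + (1/3)p_{NetOne}.
Similarly p_{NetOne} = 235/6 + (1/3)p_{LinkUp}.
Substituting the second reaction function into the first: p_{LinkUp} = 223/6 + (1/3)(235/6 + (1/3)p_{LinkUp}), which gives (8/9)p_{LinkUp} = 452/9 ⇒ p_{LinkUp} = 56.5.
Then p_{NetOne} = 235/6 + (1/3)·56.5 = 58.

56.5, 58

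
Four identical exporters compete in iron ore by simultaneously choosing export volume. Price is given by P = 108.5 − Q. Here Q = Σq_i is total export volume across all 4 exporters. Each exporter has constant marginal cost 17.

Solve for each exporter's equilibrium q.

A representative exporter's profit is π_i = q_i(108.5 − Q) − 17q_i, with Q = q_i + Σ_{j≠i} q_j.
First-order condition: 91.5 − 2q_i − Σ_{j≠i} q_j = 0.
With identical exporters, set every q_j = q: then 91.5 − 2q − 3q = 0, i.e. q = 91.5/5 = 18.3.

18.3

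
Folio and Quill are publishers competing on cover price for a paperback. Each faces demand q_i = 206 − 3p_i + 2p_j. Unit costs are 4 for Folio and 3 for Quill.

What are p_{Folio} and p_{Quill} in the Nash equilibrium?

54.3125, 53.9375

Folio's profit: π = (p_{Folio} − 4)(206 − 3p_{Folio} + 2p_{Quill}).
∂π/∂p_{Folio} = 218 − 6p_{Folio} + 2p_{Quill} = 0 ⇒ p_{Folio} = 109/3 + (1/3)p_{Quill}.
Similarly p_{Quill} = 215/6 + (1/3)p_{Folio}.
Solving the two reaction functions simultaneously: (1 − (1/3)(1/3))p_{Folio} = 109/3 + (1/3)·(215/6), so (8/9)p_{Folio} = 869/18 and p_{Folio} = 54.3125.
Then p_{Quill} = 215/6 + (1/3)·54.3125 = 53.9375.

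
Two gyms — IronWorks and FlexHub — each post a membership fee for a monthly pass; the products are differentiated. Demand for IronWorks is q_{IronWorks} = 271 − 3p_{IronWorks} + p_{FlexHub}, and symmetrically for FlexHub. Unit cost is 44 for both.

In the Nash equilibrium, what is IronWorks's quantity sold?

109.8

IronWorks's profit: π = (p_{IronWorks} − 44)(271 − 3p_{IronWorks} + p_{FlexHub}).
∂π/∂p_{IronWorks} = 403 − 6p_{IronWorks} + p_{FlexHub} = 0 ⇒ p_{IronWorks} = 403/6 + (1/6)p_{FlexHub}.
By symmetry p_{FlexHub} = p_{IronWorks}; substituting into the reaction function, (5/6)p_{IronWorks} = 403/6 and p_{IronWorks} = 80.6.
q_{IronWorks} = 271 − 3·80.6 + 80.6 = 109.8.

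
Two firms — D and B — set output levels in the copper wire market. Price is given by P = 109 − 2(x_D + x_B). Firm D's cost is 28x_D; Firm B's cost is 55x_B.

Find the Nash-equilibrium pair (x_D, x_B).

Firm D's profit: π = x_D(109 − 2(x_D + x_B)) − 28x_D.
∂π/∂x_D = 81 − 4x_D − 2x_B = 0, so x_D = 20.25 − 0.5x_B.
By the same steps for B: x_B = 13.5 − 0.5x_D.
Substituting the second reaction function into the first: x_D = 20.25 − 0.5(13.5 − 0.5x_D), which gives 0.75x_D = 13.5 ⇒ x_D = 18.
Then x_B = 13.5 − 0.5·18 = 4.5.

18, 4.5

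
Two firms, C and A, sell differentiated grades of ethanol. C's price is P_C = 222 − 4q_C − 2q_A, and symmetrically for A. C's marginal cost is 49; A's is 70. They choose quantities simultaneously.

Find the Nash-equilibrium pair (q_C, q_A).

Firm C's profit: π = q_C(222 − 4q_C − 2q_A) − 49q_C.
∂π/∂q_C = 173 − 8q_C − 2q_A = 0 ⇒ q_C = 21.625 − 0.25q_A.
Similarly q_A = 19 − 0.25q_C.
Substituting the second reaction function into the first: q_C = 21.625 − 0.25(19 − 0.25q_C), which gives 0.9375q_C = 16.875 ⇒ q_C = 18.
Then q_A = 19 − 0.25·18 = 14.5.

18, 14.5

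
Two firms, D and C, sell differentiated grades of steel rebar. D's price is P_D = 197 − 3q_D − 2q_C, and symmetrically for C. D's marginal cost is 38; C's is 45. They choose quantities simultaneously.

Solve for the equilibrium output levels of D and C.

20.3125, 18.5625

Firm D's profit: π = q_D(197 − 3q_D − 2q_C) − 38q_D.
∂π/∂q_D = 159 − 6q_D − 2q_C = 0 ⇒ q_D = 26.5 − (1/3)q_C.
Similarly q_C = 76/3 − (1/3)q_D.
Plugging q_C into D's best response: q_D = 26.5 − (1/3)(76/3 − (1/3)q_D) ⇒ (8/9)q_D = 325/18, so q_D = 20.3125.
Then q_C = 76/3 − (1/3)·20.3125 = 18.5625.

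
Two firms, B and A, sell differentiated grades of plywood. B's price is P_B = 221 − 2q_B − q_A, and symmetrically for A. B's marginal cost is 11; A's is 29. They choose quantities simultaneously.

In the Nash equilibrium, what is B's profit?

Firm B's profit: π = q_B(221 − 2q_B − q_A) − 11q_B.
∂π/∂q_B = 210 − 4q_B − q_A = 0 ⇒ q_B = 52.5 − 0.25q_A.
Similarly q_A = 48 − 0.25q_B.
Substituting the second reaction function into the first: q_B = 52.5 − 0.25(48 − 0.25q_B), which gives 0.9375q_B = 40.5 ⇒ q_B = 43.2.
Then q_A = 48 − 0.25·43.2 = 37.2.
P_B = 221 − 2·43.2 − 37.2 = 97.4.
Profit = (97.4 − 11)·43.2 = 3732.48.

3732.48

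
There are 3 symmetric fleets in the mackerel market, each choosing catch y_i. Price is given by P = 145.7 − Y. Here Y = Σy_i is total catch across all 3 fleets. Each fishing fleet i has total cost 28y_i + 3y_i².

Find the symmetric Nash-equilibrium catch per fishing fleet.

11.77

A representative fishing fleet's profit is π_i = y_i(145.7 − Y) − 28y_i − 3y_i², with Y = y_i + Σ_{j≠i} y_j.
First-order condition: 117.7 − 8y_i − Σ_{j≠i} y_j = 0.
With identical fishing fleets, set every y_j = y: then 117.7 − 8y − 2y = 0, i.e. y = 117.7/10 = 11.77.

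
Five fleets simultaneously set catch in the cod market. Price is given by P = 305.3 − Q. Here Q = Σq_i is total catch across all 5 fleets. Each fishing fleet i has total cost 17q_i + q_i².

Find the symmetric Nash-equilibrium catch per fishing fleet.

A representative fishing fleet's profit is π_i = q_i(305.3 − Q) − 17q_i − q_i², with Q = q_i + Σ_{j≠i} q_j.
First-order condition: 288.3 − 4q_i − Σ_{j≠i} q_j = 0.
With identical fishing fleets, set every q_j = q: then 288.3 − 4q − 4q = 0, i.e. q = 288.3/8 = 36.0375.

36.0375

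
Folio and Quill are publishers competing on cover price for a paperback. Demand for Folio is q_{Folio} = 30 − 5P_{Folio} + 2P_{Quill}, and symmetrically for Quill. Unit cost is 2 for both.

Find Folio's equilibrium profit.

45

Folio's profit: π = (P_{Folio} − 2)(30 − 5P_{Folio} + 2P_{Quill}).
∂π/∂P_{Folio} = 40 − 10P_{Folio} + 2P_{Quill} = 0 ⇒ P_{Folio} = 4 + 0.2P_{Quill}.
The game is symmetric, so in equilibrium P_{Quill} = P_{Folio}: the reaction function gives 0.8P_{Folio} = 4, hence P_{Folio} = 5.
q_{Folio} = 30 − 5·5 + 2·5 = 15.
Profit = (5 − 2)·15 = 45.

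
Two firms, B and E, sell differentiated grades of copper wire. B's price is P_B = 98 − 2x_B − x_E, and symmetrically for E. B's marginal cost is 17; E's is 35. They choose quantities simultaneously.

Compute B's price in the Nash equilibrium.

51.8

Firm B's profit: π = x_B(98 − 2x_B − x_E) − 17x_B.
∂π/∂x_B = 81 − 4x_B − x_E = 0 ⇒ x_B = 20.25 − 0.25x_E.
Similarly x_E = 15.75 − 0.25x_B.
Solving the two reaction functions simultaneously: (1 − (−0.25)(−0.25))x_B = 20.25 − 0.25·15.75, so 0.9375x_B = 16.3125 and x_B = 17.4.
Then x_E = 15.75 − 0.25·17.4 = 11.4.
P_B = 98 − 2·17.4 − 11.4 = 51.8.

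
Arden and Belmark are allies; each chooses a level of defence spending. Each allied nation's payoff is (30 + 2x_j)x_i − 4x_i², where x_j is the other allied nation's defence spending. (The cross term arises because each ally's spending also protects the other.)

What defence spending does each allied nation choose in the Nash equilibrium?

5

Arden's payoff is (30 + 2x_B)x_A − 4x_A².
∂π/∂x_A = 30 + 2x_B − 8x_A = 0, so x_A = 3.75 + 0.25x_B.
The game is symmetric, so in equilibrium x_B = x_A: the reaction function gives 0.75x_A = 3.75, hence x_A = 5.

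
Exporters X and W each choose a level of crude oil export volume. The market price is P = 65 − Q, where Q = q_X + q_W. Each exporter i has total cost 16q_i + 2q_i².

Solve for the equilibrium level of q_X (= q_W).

Exporter X's profit: π = q_X(65 − (q_X + q_W)) − 16q_X − 2q_X².
∂π/∂q_X = 49 − 6q_X − q_W = 0, so q_X = 49/6 − (1/6)q_W.
Setting q_X = q_W in the reaction function: q_X = 49/6 − (1/6)q_X, so q_X = (49/6) / (7/6) = 7.

7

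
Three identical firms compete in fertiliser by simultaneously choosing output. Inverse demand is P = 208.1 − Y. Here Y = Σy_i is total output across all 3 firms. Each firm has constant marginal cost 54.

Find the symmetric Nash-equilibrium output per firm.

A representative firm's profit is π_i = y_i(208.1 − Y) − 54y_i, with Y = y_i + Σ_{j≠i} y_j.
First-order condition: 154.1 − 2y_i − Σ_{j≠i} y_j = 0.
Imposing symmetry (y_j = y for all j) turns Σ_{j≠i} y_j into 2y, so 154.1 = 4y and y = 38.525.

38.525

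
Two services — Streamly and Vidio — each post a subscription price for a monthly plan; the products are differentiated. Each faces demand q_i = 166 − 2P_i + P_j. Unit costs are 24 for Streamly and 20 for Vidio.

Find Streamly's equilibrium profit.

4380.48

Streamly's profit: π = (P_{Streamly} − 24)(166 − 2P_{Streamly} + P_{Vidio}).
∂π/∂P_{Streamly} = 214 − 4P_{Streamly} + P_{Vidio} = 0 ⇒ P_{Streamly} = 53.5 + 0.25P_{Vidio}.
Similarly P_{Vidio} = 51.5 + 0.25P_{Streamly}.
Plugging P_{Vidio} into Streamly's best response: P_{Streamly} = 53.5 + 0.25(51.5 + 0.25P_{Streamly}) ⇒ 0.9375P_{Streamly} = 66.375, so P_{Streamly} = 70.8.
Then P_{Vidio} = 51.5 + 0.25·70.8 = 69.2.
q_{Streamly} = 166 − 2·70.8 + 69.2 = 93.6.
Profit = (70.8 − 24)·93.6 = 4380.48.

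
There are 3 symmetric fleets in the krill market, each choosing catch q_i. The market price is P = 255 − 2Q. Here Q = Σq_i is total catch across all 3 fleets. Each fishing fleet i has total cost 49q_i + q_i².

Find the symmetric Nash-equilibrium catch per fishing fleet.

20.6

A representative fishing fleet's profit is π_i = q_i(255 − 2Q) − 49q_i − q_i², with Q = q_i + Σ_{j≠i} q_j.
First-order condition: 206 − 6q_i − 2Σ_{j≠i} q_j = 0.
With identical fishing fleets, set every q_j = q: then 206 − 6q − 4q = 0, i.e. q = 206/10 = 20.6.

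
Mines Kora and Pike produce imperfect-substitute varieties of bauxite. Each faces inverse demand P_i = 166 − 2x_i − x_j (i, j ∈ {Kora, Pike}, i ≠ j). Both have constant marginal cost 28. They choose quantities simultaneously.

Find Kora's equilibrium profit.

Mine Kora's profit: π = x_{Kora}(166 − 2x_{Kora} − x_{Pike}) − 28x_{Kora}.
∂π/∂x_{Kora} = 138 − 4x_{Kora} − x_{Pike} = 0 ⇒ x_{Kora} = 34.5 − 0.25x_{Pike}.
By symmetry x_{Pike} = x_{Kora}; substituting into the reaction function, 1.25x_{Kora} = 34.5 and x_{Kora} = 27.6.
P_{Kora} = 166 − 2·27.6 − 27.6 = 83.2.
Profit = (83.2 − 28)·27.6 = 1523.52.

1523.52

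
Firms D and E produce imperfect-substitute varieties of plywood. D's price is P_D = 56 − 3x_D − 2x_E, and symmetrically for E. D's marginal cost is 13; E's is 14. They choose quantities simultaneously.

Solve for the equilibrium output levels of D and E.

Firm D's profit: π = x_D(56 − 3x_D − 2x_E) − 13x_D.
∂π/∂x_D = 43 − 6x_D − 2x_E = 0 ⇒ x_D = 43/6 − (1/3)x_E.
Similarly x_E = 7 − (1/3)x_D.
Solving the two reaction functions simultaneously: (1 − (−1/3)(−1/3))x_D = 43/6 − (1/3)·7, so (8/9)x_D = 29/6 and x_D = 5.4375.
Then x_E = 7 − (1/3)·5.4375 = 5.1875.

5.4375, 5.1875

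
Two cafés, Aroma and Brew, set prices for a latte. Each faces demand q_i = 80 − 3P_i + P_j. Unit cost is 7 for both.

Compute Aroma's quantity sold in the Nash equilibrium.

39.6

Aroma's profit: π = (P_{Aroma} − 7)(80 − 3P_{Aroma} + P_{Brew}).
∂π/∂P_{Aroma} = 101 − 6P_{Aroma} + P_{Brew} = 0 ⇒ P_{Aroma} = 101/6 + (1/6)P_{Brew}.
By symmetry P_{Brew} = P_{Aroma}; substituting into the reaction function, (5/6)P_{Aroma} = 101/6 and P_{Aroma} = 20.2.
q_{Aroma} = 80 − 3·20.2 + 20.2 = 39.6.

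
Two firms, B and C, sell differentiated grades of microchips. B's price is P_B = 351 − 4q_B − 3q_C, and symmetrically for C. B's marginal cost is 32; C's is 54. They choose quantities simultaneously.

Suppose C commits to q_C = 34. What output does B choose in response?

Firm B's profit: π = q_B(351 − 4q_B − 3q_C) − 32q_B.
∂π/∂q_B = 319 − 8q_B − 3q_C = 0 ⇒ q_B = 39.875 − 0.375q_C.
At q_C = 34: q_B = 39.875 − 0.375·34 = 27.125.

27.125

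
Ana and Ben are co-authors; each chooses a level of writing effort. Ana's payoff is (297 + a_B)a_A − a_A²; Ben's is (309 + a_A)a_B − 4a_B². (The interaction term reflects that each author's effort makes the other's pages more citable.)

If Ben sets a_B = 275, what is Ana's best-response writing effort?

Expanding Ana's payoff: 297a_A + a_Ba_A − a_A².
∂π/∂a_A = 297 + a_B − 2a_A = 0, so a_A = 148.5 + 0.5a_B.
At a_B = 275: a_A = 148.5 + 0.5·275 = 286.

286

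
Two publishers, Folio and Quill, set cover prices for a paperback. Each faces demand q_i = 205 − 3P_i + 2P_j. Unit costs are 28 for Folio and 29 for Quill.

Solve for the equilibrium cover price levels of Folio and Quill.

Folio's profit: π = (P_{Folio} − 28)(205 − 3P_{Folio} + 2P_{Quill}).
∂π/∂P_{Folio} = 289 − 6P_{Folio} + 2P_{Quill} = 0 ⇒ P_{Folio} = 289/6 + (1/3)P_{Quill}.
Similarly P_{Quill} = 146/3 + (1/3)P_{Folio}.
Plugging P_{Quill} into Folio's best response: P_{Folio} = 289/6 + (1/3)(146/3 + (1/3)P_{Folio}) ⇒ (8/9)P_{Folio} = 1159/18, so P_{Folio} = 72.4375.
Then P_{Quill} = 146/3 + (1/3)·72.4375 = 72.8125.

72.4375, 72.8125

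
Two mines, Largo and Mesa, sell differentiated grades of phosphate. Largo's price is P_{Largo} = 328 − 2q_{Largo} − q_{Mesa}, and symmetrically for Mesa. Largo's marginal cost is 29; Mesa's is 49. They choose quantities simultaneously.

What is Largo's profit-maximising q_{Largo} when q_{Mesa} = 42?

Mine Largo's profit: π = q_{Largo}(328 − 2q_{Largo} − q_{Mesa}) − 29q_{Largo}.
∂π/∂q_{Largo} = 299 − 4q_{Largo} − q_{Mesa} = 0 ⇒ q_{Largo} = 74.75 − 0.25q_{Mesa}.
At q_{Mesa} = 42: q_{Largo} = 74.75 − 0.25·42 = 64.25.

64.25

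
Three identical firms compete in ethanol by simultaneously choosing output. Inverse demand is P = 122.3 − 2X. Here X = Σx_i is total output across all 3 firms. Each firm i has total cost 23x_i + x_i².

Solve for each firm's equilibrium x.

9.93

A representative firm's profit is π_i = x_i(122.3 − 2X) − 23x_i − x_i², with X = x_i + Σ_{j≠i} x_j.
First-order condition: 99.3 − 6x_i − 2Σ_{j≠i} x_j = 0.
Imposing symmetry (x_j = x for all j) turns Σ_{j≠i} x_j into 2x, so 99.3 = 10x and x = 9.93.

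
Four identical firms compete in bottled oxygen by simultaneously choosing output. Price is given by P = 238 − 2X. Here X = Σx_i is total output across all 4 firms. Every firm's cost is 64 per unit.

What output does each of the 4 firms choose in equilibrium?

17.4

A representative firm's profit is π_i = x_i(238 − 2X) − 64x_i, with X = x_i + Σ_{j≠i} x_j.
First-order condition: 174 − 4x_i − 2Σ_{j≠i} x_j = 0.
In a symmetric equilibrium every firm chooses the same x, so Σ_{j≠i} x_j = 3x. The condition becomes 174 − 10x = 0, giving x = 174/10 = 17.4.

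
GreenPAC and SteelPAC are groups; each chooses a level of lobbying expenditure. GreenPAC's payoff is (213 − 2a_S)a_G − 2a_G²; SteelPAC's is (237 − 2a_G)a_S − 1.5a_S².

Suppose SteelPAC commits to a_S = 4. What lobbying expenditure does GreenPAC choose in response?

Expanding GreenPAC's payoff: 213a_G − 2a_Sa_G − 2a_G².
∂π/∂a_G = 213 − 2a_S − 4a_G = 0, so a_G = 53.25 − 0.5a_S.
At a_S = 4: a_G = 53.25 − 0.5·4 = 51.25.

51.25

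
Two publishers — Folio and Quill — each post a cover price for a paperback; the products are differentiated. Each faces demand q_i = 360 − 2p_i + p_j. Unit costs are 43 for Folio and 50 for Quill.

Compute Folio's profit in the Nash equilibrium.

22727.12

Folio's profit: π = (p_{Folio} − 43)(360 − 2p_{Folio} + p_{Quill}).
∂π/∂p_{Folio} = 446 − 4p_{Folio} + p_{Quill} = 0 ⇒ p_{Folio} = 111.5 + 0.25p_{Quill}.
Similarly p_{Quill} = 115 + 0.25p_{Folio}.
Plugging p_{Quill} into Folio's best response: p_{Folio} = 111.5 + 0.25(115 + 0.25p_{Folio}) ⇒ 0.9375p_{Folio} = 140.25, so p_{Folio} = 149.6.
Then p_{Quill} = 115 + 0.25·149.6 = 152.4.
q_{Folio} = 360 − 2·149.6 + 152.4 = 213.2.
Profit = (149.6 − 43)·213.2 = 22727.12.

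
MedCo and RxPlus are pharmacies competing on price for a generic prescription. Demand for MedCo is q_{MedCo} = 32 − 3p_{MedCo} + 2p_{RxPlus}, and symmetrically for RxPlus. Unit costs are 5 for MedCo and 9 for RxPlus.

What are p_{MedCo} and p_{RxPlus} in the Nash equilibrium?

12.5, 14

MedCo's profit: π = (p_{MedCo} − 5)(32 − 3p_{MedCo} + 2p_{RxPlus}).
∂π/∂p_{MedCo} = 47 − 6p_{MedCo} + 2p_{RxPlus} = 0 ⇒ p_{MedCo} = 47/6 + (1/3)p_{RxPlus}.
Similarly p_{RxPlus} = 59/6 + (1/3)p_{MedCo}.
Solving the two reaction functions simultaneously: (1 − (1/3)(1/3))p_{MedCo} = 47/6 + (1/3)·(59/6), so (8/9)p_{MedCo} = 100/9 and p_{MedCo} = 12.5.
Then p_{RxPlus} = 59/6 + (1/3)·12.5 = 14.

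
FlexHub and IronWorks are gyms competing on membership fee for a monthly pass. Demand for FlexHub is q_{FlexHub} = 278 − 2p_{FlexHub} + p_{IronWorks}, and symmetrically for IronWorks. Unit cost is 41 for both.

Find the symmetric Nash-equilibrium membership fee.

FlexHub's profit: π = (p_{FlexHub} − 41)(278 − 2p_{FlexHub} + p_{IronWorks}).
∂π/∂p_{FlexHub} = 360 − 4p_{FlexHub} + p_{IronWorks} = 0 ⇒ p_{FlexHub} = 90 + 0.25p_{IronWorks}.
The game is symmetric, so in equilibrium p_{IronWorks} = p_{FlexHub}: the reaction function gives 0.75p_{FlexHub} = 90, hence p_{FlexHub} = 120.

120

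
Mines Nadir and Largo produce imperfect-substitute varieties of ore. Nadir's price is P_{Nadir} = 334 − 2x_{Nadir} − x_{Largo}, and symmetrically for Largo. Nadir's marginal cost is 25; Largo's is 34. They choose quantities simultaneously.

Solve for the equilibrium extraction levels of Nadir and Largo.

62.4, 59.4

Mine Nadir's profit: π = x_{Nadir}(334 − 2x_{Nadir} − x_{Largo}) − 25x_{Nadir}.
∂π/∂x_{Nadir} = 309 − 4x_{Nadir} − x_{Largo} = 0 ⇒ x_{Nadir} = 77.25 − 0.25x_{Largo}.
Similarly x_{Largo} = 75 − 0.25x_{Nadir}.
Solving the two reaction functions simultaneously: (1 − (−0.25)(−0.25))x_{Nadir} = 77.25 − 0.25·75, so 0.9375x_{Nadir} = 58.5 and x_{Nadir} = 62.4.
Then x_{Largo} = 75 − 0.25·62.4 = 59.4.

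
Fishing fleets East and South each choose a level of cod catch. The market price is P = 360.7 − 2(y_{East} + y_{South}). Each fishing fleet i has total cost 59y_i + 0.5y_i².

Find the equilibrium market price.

Fishing fleet East's profit: π = y_{East}(360.7 − 2(y_{East} + y_{South})) − 59y_{East} − 0.5y_{East}².
∂π/∂y_{East} = 301.7 − 5y_{East} − 2y_{South} = 0, so y_{East} = 60.34 − 0.4y_{South}.
By symmetry y_{South} = y_{East}; substituting into the reaction function, 1.4y_{East} = 60.34 and y_{East} = 43.1.
Equilibrium price: P = 360.7 − 2·86.2 = 188.3.

188.3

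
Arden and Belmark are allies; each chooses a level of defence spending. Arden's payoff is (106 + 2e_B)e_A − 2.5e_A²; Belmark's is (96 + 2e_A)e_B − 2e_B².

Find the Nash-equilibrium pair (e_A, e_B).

38.5, 43.25

Expanding Arden's payoff: 106e_A + 2e_Be_A − 2.5e_A².
∂π/∂e_A = 106 + 2e_B − 5e_A = 0, so e_A = 21.2 + 0.4e_B.
Likewise for Belmark: e_B = 24 + 0.5e_A.
Solving the two reaction functions simultaneously: (1 − (0.4)(0.5))e_A = 21.2 + 0.4·24, so 0.8e_A = 30.8 and e_A = 38.5.
Then e_B = 24 + 0.5·38.5 = 43.25.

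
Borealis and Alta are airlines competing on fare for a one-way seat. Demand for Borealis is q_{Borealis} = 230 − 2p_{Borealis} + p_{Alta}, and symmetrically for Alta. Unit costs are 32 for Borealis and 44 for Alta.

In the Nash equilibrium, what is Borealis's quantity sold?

135.2

Borealis's profit: π = (p_{Borealis} − 32)(230 − 2p_{Borealis} + p_{Alta}).
∂π/∂p_{Borealis} = 294 − 4p_{Borealis} + p_{Alta} = 0 ⇒ p_{Borealis} = 73.5 + 0.25p_{Alta}.
Similarly p_{Alta} = 79.5 + 0.25p_{Borealis}.
Plugging p_{Alta} into Borealis's best response: p_{Borealis} = 73.5 + 0.25(79.5 + 0.25p_{Borealis}) ⇒ 0.9375p_{Borealis} = 93.375, so p_{Borealis} = 99.6.
Then p_{Alta} = 79.5 + 0.25·99.6 = 104.4.
q_{Borealis} = 230 − 2·99.6 + 104.4 = 135.2.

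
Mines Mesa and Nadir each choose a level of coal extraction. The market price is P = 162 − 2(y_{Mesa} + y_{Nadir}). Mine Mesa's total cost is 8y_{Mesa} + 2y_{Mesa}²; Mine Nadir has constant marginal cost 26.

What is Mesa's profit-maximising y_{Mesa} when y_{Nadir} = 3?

Mine Mesa's profit: π = y_{Mesa}(162 − 2(y_{Mesa} + y_{Nadir})) − 8y_{Mesa} − 2y_{Mesa}².
∂π/∂y_{Mesa} = 154 − 8y_{Mesa} − 2y_{Nadir} = 0, so y_{Mesa} = 19.25 − 0.25y_{Nadir}.
At y_{Nadir} = 3: y_{Mesa} = 19.25 − 0.25·3 = 18.5.

18.5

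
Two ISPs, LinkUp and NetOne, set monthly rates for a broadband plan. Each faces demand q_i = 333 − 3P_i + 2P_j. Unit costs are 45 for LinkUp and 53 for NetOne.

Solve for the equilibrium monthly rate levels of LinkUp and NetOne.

LinkUp's profit: π = (P_{LinkUp} − 45)(333 − 3P_{LinkUp} + 2P_{NetOne}).
∂π/∂P_{LinkUp} = 468 − 6P_{LinkUp} + 2P_{NetOne} = 0 ⇒ P_{LinkUp} = 78 + (1/3)P_{NetOne}.
Similarly P_{NetOne} = 82 + (1/3)P_{LinkUp}.
Substituting the second reaction function into the first: P_{LinkUp} = 78 + (1/3)(82 + (1/3)P_{LinkUp}), which gives (8/9)P_{LinkUp} = 316/3 ⇒ P_{LinkUp} = 118.5.
Then P_{NetOne} = 82 + (1/3)·118.5 = 121.5.

118.5, 121.5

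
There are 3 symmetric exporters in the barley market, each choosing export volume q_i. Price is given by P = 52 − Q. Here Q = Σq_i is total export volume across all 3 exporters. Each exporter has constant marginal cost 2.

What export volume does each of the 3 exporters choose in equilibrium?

12.5

A representative exporter's profit is π_i = q_i(52 − Q) − 2q_i, with Q = q_i + Σ_{j≠i} q_j.
First-order condition: 50 − 2q_i − Σ_{j≠i} q_j = 0.
In a symmetric equilibrium every exporter chooses the same q, so Σ_{j≠i} q_j = 2q. The condition becomes 50 − 4q = 0, giving q = 50/4 = 12.5.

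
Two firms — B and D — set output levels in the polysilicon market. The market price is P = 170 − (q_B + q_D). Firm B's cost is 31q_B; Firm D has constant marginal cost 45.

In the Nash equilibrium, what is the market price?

Firm B's profit: π = q_B(170 − (q_B + q_D)) − 31q_B.
∂π/∂q_B = 139 − 2q_B − q_D = 0, so q_B = 69.5 − 0.5q_D.
By the same steps for D: q_D = 62.5 − 0.5q_B.
Substituting the second reaction function into the first: q_B = 69.5 − 0.5(62.5 − 0.5q_B), which gives 0.75q_B = 38.25 ⇒ q_B = 51.
Then q_D = 62.5 − 0.5·51 = 37.
Equilibrium price: P = 170 − 88 = 82.

82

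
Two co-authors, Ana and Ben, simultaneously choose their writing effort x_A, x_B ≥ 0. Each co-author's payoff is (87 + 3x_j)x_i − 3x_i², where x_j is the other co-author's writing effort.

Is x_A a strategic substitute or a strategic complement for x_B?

strategic complements

Ana's payoff is (87 + 3x_B)x_A − 3x_A².
∂π/∂x_A = 87 + 3x_B − 6x_A = 0, so x_A = 14.5 + 0.5x_B.
The best-response slope dx_A/dx_B = 0.5 > 0: the reaction function is upward-sloping, so the choices are strategic complements.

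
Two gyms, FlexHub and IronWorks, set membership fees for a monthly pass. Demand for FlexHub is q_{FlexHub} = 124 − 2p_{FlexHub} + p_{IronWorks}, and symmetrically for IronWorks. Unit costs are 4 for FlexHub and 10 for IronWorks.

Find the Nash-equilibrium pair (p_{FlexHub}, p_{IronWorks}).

FlexHub's profit: π = (p_{FlexHub} − 4)(124 − 2p_{FlexHub} + p_{IronWorks}).
∂π/∂p_{FlexHub} = 132 − 4p_{FlexHub} + p_{IronWorks} = 0 ⇒ p_{FlexHub} = 33 + 0.25p_{IronWorks}.
Similarly p_{IronWorks} = 36 + 0.25p_{FlexHub}.
Substituting the second reaction function into the first: p_{FlexHub} = 33 + 0.25(36 + 0.25p_{FlexHub}), which gives 0.9375p_{FlexHub} = 42 ⇒ p_{FlexHub} = 44.8.
Then p_{IronWorks} = 36 + 0.25·44.8 = 47.2.

44.8, 47.2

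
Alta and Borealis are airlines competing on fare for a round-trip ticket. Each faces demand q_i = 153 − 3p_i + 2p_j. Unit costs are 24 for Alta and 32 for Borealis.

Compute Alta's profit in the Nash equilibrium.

Alta's profit: π = (p_{Alta} − 24)(153 − 3p_{Alta} + 2p_{Borealis}).
∂π/∂p_{Alta} = 225 − 6p_{Alta} + 2p_{Borealis} = 0 ⇒ p_{Alta} = 37.5 + (1/3)p_{Borealis}.
Similarly p_{Borealis} = 41.5 + (1/3)p_{Alta}.
Plugging p_{Borealis} into Alta's best response: p_{Alta} = 37.5 + (1/3)(41.5 + (1/3)p_{Alta}) ⇒ (8/9)p_{Alta} = 154/3, so p_{Alta} = 57.75.
Then p_{Borealis} = 41.5 + (1/3)·57.75 = 60.75.
q_{Alta} = 153 − 3·57.75 + 2·60.75 = 101.25.
Profit = (57.75 − 24)·101.25 = 3417.1875.

3417.1875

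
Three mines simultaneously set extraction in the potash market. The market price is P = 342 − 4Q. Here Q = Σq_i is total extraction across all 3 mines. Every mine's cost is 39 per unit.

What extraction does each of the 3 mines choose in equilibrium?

A representative mine's profit is π_i = q_i(342 − 4Q) − 39q_i, with Q = q_i + Σ_{j≠i} q_j.
First-order condition: 303 − 8q_i − 4Σ_{j≠i} q_j = 0.
Imposing symmetry (q_j = q for all j) turns Σ_{j≠i} q_j into 2q, so 303 = 16q and q = 18.9375.

18.9375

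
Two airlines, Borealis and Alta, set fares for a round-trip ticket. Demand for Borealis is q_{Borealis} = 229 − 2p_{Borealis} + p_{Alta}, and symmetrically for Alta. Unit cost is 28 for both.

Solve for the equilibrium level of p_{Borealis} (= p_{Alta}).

Borealis's profit: π = (p_{Borealis} − 28)(229 − 2p_{Borealis} + p_{Alta}).
∂π/∂p_{Borealis} = 285 − 4p_{Borealis} + p_{Alta} = 0 ⇒ p_{Borealis} = 71.25 + 0.25p_{Alta}.
By symmetry p_{Alta} = p_{Borealis}; substituting into the reaction function, 0.75p_{Borealis} = 71.25 and p_{Borealis} = 95.

95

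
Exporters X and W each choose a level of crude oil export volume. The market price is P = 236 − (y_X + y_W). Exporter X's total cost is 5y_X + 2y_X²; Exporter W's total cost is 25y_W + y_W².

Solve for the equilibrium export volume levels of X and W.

31, 45

Exporter X's profit: π = y_X(236 − (y_X + y_W)) − 5y_X − 2y_X².
∂π/∂y_X = 231 − 6y_X − y_W = 0, so y_X = 38.5 − (1/6)y_W.
For W: ∂π/∂y_W = 211 − 4y_W − y_X = 0 ⇒ y_W = 52.75 − 0.25y_X.
Substituting the second reaction function into the first: y_X = 38.5 − (1/6)(52.75 − 0.25y_X), which gives (23/24)y_X = 713/24 ⇒ y_X = 31.
Then y_W = 52.75 − 0.25·31 = 45.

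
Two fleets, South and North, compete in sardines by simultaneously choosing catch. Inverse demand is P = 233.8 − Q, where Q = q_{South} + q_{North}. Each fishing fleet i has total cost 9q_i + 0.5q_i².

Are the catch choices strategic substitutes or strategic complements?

Fishing fleet South's profit: π = q_{South}(233.8 − (q_{South} + q_{North})) − 9q_{South} − 0.5q_{South}².
∂π/∂q_{South} = 224.8 − 3q_{South} − q_{North} = 0, so q_{South} = 1124/15 − (1/3)q_{North}.
The best-response slope dq_{South}/dq_{North} = −1/3 < 0: the reaction function is downward-sloping, so the choices are strategic substitutes.

strategic substitutes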